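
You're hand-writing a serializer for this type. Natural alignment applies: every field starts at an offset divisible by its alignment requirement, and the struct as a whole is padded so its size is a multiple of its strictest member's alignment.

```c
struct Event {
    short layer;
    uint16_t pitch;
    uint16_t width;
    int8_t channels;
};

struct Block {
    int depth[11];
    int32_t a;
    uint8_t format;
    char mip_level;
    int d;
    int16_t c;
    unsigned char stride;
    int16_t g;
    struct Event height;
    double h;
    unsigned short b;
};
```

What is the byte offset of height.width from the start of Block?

66

Event: @0: layer [2B, align 2] → 2; @2: pitch [2B, align 2] → 4; @4: width [2B, align 2] → 6; @6: channels [1B, align 1] → 7; +1 tail pad (align 2); size 8, align 2
@0: depth [44B, align 4] → 44
@44: a [4B, align 4] → 48
@48: format [1B, align 1] → 49
@49: mip_level [1B, align 1] → 50
+2 pad (align 4)
@52: d [4B, align 4] → 56
@56: c [2B, align 2] → 58
@58: stride [1B, align 1] → 59
+1 pad (align 2)
@60: g [2B, align 2] → 62
@62: height [8B, align 2] → 70
within Event: width at 4
62 + 4 = 66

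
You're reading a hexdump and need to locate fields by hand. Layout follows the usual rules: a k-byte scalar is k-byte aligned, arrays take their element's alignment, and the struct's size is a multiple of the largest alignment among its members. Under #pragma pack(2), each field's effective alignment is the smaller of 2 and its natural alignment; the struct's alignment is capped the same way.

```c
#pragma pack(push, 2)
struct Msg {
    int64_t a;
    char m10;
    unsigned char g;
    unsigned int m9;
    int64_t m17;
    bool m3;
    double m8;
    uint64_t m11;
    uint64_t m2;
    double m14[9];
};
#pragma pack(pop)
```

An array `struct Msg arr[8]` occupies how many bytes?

960

@0: a [8B, align 2] → 8
@8: m10 [1B, align 1] → 9
@9: g [1B, align 1] → 10
@10: m9 [4B, align 2] → 14
@14: m17 [8B, align 2] → 22
@22: m3 [1B, align 1] → 23
+1 pad (align 2)
@24: m8 [8B, align 2] → 32
@32: m11 [8B, align 2] → 40
@40: m2 [8B, align 2] → 48
@48: m14 [72B, align 2] → 120
size 120, align 2
array of 8: 8 × 120 = 960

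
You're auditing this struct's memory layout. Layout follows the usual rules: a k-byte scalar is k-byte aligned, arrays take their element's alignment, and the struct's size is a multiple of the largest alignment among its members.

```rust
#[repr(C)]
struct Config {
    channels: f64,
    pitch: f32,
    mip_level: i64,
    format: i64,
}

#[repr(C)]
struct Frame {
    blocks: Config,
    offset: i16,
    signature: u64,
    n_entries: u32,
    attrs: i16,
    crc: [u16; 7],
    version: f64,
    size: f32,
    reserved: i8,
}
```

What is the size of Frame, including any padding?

Config: 0..8  channels  (8B, 8-aligned); 8..12  pitch  (4B, 4-aligned); 12..16  -- padding (4B); 16..24  mip_level  (8B, 8-aligned); 24..32  format  (8B, 8-aligned); sizeof = 32, alignof = 8
0..32  blocks  (32B, 8-aligned)
32..34  offset  (2B, 2-aligned)
34..40  -- padding (6B)
40..48  signature  (8B, 8-aligned)
48..52  n_entries  (4B, 4-aligned)
52..54  attrs  (2B, 2-aligned)
54..68  crc  (14B, 2-aligned)
68..72  -- padding (4B)
72..80  version  (8B, 8-aligned)
80..84  size  (4B, 4-aligned)
84..85  reserved  (1B, 1-aligned)
85..88  -- tail padding (3B)
sizeof = 88, alignof = 8

88 bytes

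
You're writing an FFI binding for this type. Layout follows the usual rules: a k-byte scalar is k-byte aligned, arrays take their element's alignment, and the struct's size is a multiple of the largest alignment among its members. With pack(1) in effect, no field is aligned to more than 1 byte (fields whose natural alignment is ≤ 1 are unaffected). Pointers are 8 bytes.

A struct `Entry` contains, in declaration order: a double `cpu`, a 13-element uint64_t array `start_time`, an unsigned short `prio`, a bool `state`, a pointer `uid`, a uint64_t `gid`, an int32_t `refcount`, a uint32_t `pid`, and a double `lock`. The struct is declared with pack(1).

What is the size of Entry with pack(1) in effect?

cpu at 0 (size 8, align 1) → ends 8
start_time at 8 (size 104, align 1) → ends 112
prio at 112 (size 2, align 1) → ends 114
state at 114 (size 1, align 1) → ends 115
uid at 115 (size 8, align 1) → ends 123
gid at 123 (size 8, align 1) → ends 131
refcount at 131 (size 4, align 1) → ends 135
pid at 135 (size 4, align 1) → ends 139
lock at 139 (size 8, align 1) → ends 147
total 147 bytes, alignment 1

147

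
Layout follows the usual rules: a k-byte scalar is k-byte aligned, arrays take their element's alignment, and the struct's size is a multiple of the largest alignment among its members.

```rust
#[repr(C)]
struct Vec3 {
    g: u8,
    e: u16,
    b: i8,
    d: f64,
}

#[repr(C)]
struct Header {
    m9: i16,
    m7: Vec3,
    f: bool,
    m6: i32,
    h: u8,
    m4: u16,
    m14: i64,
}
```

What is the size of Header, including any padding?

48 bytes

Vec3: g at 0 (size 1, align 1) → ends 1; pad 1 to align 2 for e; e at 2 (size 2, align 2) → ends 4; b at 4 (size 1, align 1) → ends 5; pad 3 to align 8 for d; d at 8 (size 8, align 8) → ends 16; total 16 bytes, alignment 8
m9 at 0 (size 2, align 2) → ends 2
pad 6 to align 8 for m7
m7 at 8 (size 16, align 8) → ends 24
f at 24 (size 1, align 1) → ends 25
pad 3 to align 4 for m6
m6 at 28 (size 4, align 4) → ends 32
h at 32 (size 1, align 1) → ends 33
pad 1 to align 2 for m4
m4 at 34 (size 2, align 2) → ends 36
pad 4 to align 8 for m14
m14 at 40 (size 8, align 8) → ends 48
total 48 bytes, alignment 8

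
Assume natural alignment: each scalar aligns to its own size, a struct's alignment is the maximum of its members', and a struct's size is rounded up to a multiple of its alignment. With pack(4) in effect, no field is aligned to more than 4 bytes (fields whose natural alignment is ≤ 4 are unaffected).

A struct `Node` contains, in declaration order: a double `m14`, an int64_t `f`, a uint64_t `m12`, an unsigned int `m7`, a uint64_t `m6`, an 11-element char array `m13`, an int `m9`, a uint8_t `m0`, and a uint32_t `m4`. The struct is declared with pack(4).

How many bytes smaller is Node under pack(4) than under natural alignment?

natural layout:
  0..8  m14  (8B, 8-aligned)
  8..16  f  (8B, 8-aligned)
  16..24  m12  (8B, 8-aligned)
  24..28  m7  (4B, 4-aligned)
  28..32  -- padding (4B)
  32..40  m6  (8B, 8-aligned)
  40..51  m13  (11B, 1-aligned)
  51..52  -- padding (1B)
  52..56  m9  (4B, 4-aligned)
  56..57  m0  (1B, 1-aligned)
  57..60  -- padding (3B)
  60..64  m4  (4B, 4-aligned)
  sizeof = 64, alignof = 8
packed(4) layout:
  0..8  m14  (8B, 4-aligned)
  8..16  f  (8B, 4-aligned)
  16..24  m12  (8B, 4-aligned)
  24..28  m7  (4B, 4-aligned)
  28..36  m6  (8B, 4-aligned)
  36..47  m13  (11B, 1-aligned)
  47..48  -- padding (1B)
  48..52  m9  (4B, 4-aligned)
  52..53  m0  (1B, 1-aligned)
  53..56  -- padding (3B)
  56..60  m4  (4B, 4-aligned)
  sizeof = 60, alignof = 4
64 − 60 = 4

4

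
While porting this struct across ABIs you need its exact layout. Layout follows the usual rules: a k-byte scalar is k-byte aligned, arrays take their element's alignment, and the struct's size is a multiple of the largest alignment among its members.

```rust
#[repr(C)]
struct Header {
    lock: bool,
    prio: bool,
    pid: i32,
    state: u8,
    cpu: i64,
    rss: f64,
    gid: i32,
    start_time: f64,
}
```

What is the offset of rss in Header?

24

lock at 0 (size 1, align 1) → ends 1
prio at 1 (size 1, align 1) → ends 2
pad 2 to align 4 for pid
pid at 4 (size 4, align 4) → ends 8
state at 8 (size 1, align 1) → ends 9
pad 7 to align 8 for cpu
cpu at 16 (size 8, align 8) → ends 24
rss at 24 (size 8, align 8) → ends 32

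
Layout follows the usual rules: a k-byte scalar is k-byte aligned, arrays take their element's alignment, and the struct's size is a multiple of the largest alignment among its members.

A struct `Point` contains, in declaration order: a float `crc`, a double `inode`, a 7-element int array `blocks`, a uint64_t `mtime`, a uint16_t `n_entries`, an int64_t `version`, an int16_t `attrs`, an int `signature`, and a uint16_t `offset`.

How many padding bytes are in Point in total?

@0: crc [4B, align 4] → 4
+4 pad (align 8)
@8: inode [8B, align 8] → 16
@16: blocks [28B, align 4] → 44
+4 pad (align 8)
@48: mtime [8B, align 8] → 56
@56: n_entries [2B, align 2] → 58
+6 pad (align 8)
@64: version [8B, align 8] → 72
@72: attrs [2B, align 2] → 74
+2 pad (align 4)
@76: signature [4B, align 4] → 80
@80: offset [2B, align 2] → 82
+6 tail pad (align 8)
size 88, align 8
data bytes 66, size 88 → padding 22

22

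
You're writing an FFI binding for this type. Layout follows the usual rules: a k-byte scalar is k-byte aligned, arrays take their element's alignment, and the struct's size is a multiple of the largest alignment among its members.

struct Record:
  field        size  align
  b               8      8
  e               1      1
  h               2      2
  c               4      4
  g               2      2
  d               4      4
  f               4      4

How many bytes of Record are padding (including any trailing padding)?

b at 0 (size 8, align 8) → ends 8
e at 8 (size 1, align 1) → ends 9
pad 1 to align 2 for h
h at 10 (size 2, align 2) → ends 12
c at 12 (size 4, align 4) → ends 16
g at 16 (size 2, align 2) → ends 18
pad 2 to align 4 for d
d at 20 (size 4, align 4) → ends 24
f at 24 (size 4, align 4) → ends 28
tail pad 4 to reach multiple of 8
total 32 bytes, alignment 8
data bytes 25, size 32 → padding 7

7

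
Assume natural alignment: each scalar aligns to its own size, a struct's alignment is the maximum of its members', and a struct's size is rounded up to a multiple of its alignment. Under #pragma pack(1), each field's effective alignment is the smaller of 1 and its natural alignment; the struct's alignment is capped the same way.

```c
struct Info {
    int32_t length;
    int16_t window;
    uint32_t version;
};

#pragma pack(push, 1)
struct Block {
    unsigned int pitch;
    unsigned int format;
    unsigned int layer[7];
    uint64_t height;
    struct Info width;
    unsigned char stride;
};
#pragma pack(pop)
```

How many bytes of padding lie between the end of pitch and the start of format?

Info: 0..4  length  (4B, 4-aligned); 4..6  window  (2B, 2-aligned); 6..8  -- padding (2B); 8..12  version  (4B, 4-aligned); sizeof = 12, alignof = 4
0..4  pitch  (4B, 1-aligned)
4..8  format  (4B, 1-aligned)

0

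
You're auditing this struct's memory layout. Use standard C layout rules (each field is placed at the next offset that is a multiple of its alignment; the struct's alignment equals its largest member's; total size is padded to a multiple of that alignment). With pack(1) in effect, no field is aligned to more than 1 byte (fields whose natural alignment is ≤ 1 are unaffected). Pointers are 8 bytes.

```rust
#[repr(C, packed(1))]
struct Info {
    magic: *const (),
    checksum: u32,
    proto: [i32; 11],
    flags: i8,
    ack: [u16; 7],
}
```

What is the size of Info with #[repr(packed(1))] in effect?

71

magic at 0 (size 8, align 1) → ends 8
checksum at 8 (size 4, align 1) → ends 12
proto at 12 (size 44, align 1) → ends 56
flags at 56 (size 1, align 1) → ends 57
ack at 57 (size 14, align 1) → ends 71
total 71 bytes, alignment 1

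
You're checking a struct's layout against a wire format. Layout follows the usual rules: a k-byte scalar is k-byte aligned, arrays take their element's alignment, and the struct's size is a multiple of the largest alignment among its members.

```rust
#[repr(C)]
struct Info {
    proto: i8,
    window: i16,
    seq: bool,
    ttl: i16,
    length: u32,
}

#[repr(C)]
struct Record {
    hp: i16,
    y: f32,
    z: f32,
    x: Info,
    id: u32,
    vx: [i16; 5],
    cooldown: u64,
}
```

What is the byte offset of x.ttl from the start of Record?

18

Info: proto at 0 (size 1, align 1) → ends 1; pad 1 to align 2 for window; window at 2 (size 2, align 2) → ends 4; seq at 4 (size 1, align 1) → ends 5; pad 1 to align 2 for ttl; ttl at 6 (size 2, align 2) → ends 8; length at 8 (size 4, align 4) → ends 12; total 12 bytes, alignment 4
hp at 0 (size 2, align 2) → ends 2
pad 2 to align 4 for y
y at 4 (size 4, align 4) → ends 8
z at 8 (size 4, align 4) → ends 12
x at 12 (size 12, align 4) → ends 24
within Info: ttl at 6
12 + 6 = 18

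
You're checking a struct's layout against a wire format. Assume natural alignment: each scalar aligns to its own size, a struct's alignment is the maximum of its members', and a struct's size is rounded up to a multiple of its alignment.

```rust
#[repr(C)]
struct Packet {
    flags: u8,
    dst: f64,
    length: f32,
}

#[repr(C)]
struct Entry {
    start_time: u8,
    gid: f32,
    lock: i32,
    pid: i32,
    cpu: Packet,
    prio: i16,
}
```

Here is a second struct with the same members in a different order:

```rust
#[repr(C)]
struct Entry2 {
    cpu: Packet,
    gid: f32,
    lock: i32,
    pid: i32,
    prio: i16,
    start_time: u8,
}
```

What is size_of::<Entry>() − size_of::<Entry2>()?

8

Packet: @0: flags [1B, align 1] → 1; +7 pad (align 8); @8: dst [8B, align 8] → 16; @16: length [4B, align 4] → 20; +4 tail pad (align 8); size 24, align 8
@0: start_time [1B, align 1] → 1
+3 pad (align 4)
@4: gid [4B, align 4] → 8
@8: lock [4B, align 4] → 12
@12: pid [4B, align 4] → 16
@16: cpu [24B, align 8] → 40
@40: prio [2B, align 2] → 42
+6 tail pad (align 8)
size 48, align 8
— Entry2 —
@0: cpu [24B, align 8] → 24
@24: gid [4B, align 4] → 28
@28: lock [4B, align 4] → 32
@32: pid [4B, align 4] → 36
@36: prio [2B, align 2] → 38
@38: start_time [1B, align 1] → 39
+1 tail pad (align 8)
size 40, align 8
48 − 40 = 8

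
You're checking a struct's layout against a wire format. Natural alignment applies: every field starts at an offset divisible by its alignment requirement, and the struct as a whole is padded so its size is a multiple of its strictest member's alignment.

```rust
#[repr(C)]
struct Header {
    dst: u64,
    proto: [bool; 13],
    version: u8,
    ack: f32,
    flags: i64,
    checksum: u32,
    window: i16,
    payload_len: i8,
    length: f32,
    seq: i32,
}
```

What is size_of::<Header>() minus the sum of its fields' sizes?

@0: dst [8B, align 8] → 8
@8: proto [13B, align 1] → 21
@21: version [1B, align 1] → 22
+2 pad (align 4)
@24: ack [4B, align 4] → 28
+4 pad (align 8)
@32: flags [8B, align 8] → 40
@40: checksum [4B, align 4] → 44
@44: window [2B, align 2] → 46
@46: payload_len [1B, align 1] → 47
+1 pad (align 4)
@48: length [4B, align 4] → 52
@52: seq [4B, align 4] → 56
size 56, align 8
data bytes 49, size 56 → padding 7

7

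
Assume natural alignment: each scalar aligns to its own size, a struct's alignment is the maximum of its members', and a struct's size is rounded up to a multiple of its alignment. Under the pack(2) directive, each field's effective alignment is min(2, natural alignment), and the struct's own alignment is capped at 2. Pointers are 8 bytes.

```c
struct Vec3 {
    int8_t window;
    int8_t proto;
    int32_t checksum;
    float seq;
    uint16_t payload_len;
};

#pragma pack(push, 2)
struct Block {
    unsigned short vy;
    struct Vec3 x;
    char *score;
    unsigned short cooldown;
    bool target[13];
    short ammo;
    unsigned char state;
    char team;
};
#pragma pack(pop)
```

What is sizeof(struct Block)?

Vec3: window at 0 (size 1, align 1) → ends 1; proto at 1 (size 1, align 1) → ends 2; pad 2 to align 4 for checksum; checksum at 4 (size 4, align 4) → ends 8; seq at 8 (size 4, align 4) → ends 12; payload_len at 12 (size 2, align 2) → ends 14; tail pad 2 to reach multiple of 4; total 16 bytes, alignment 4
vy at 0 (size 2, align 2) → ends 2
x at 2 (size 16, align 2) → ends 18
score at 18 (size 8, align 2) → ends 26
cooldown at 26 (size 2, align 2) → ends 28
target at 28 (size 13, align 1) → ends 41
pad 1 to align 2 for ammo
ammo at 42 (size 2, align 2) → ends 44
state at 44 (size 1, align 1) → ends 45
team at 45 (size 1, align 1) → ends 46
total 46 bytes, alignment 2

46 bytes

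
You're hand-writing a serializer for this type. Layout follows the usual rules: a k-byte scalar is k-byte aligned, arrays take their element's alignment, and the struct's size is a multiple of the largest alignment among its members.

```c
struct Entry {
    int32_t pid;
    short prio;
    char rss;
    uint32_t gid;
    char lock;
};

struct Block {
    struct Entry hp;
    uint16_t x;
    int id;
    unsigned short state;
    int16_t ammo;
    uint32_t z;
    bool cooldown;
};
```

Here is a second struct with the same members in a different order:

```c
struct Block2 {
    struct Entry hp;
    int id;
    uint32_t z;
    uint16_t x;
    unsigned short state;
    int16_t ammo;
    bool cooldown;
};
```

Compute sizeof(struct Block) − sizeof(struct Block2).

4

Entry: 0..4  pid  (4B, 4-aligned); 4..6  prio  (2B, 2-aligned); 6..7  rss  (1B, 1-aligned); 7..8  -- padding (1B); 8..12  gid  (4B, 4-aligned); 12..13  lock  (1B, 1-aligned); 13..16  -- tail padding (3B); sizeof = 16, alignof = 4
0..16  hp  (16B, 4-aligned)
16..18  x  (2B, 2-aligned)
18..20  -- padding (2B)
20..24  id  (4B, 4-aligned)
24..26  state  (2B, 2-aligned)
26..28  ammo  (2B, 2-aligned)
28..32  z  (4B, 4-aligned)
32..33  cooldown  (1B, 1-aligned)
33..36  -- tail padding (3B)
sizeof = 36, alignof = 4
— Block2 —
0..16  hp  (16B, 4-aligned)
16..20  id  (4B, 4-aligned)
20..24  z  (4B, 4-aligned)
24..26  x  (2B, 2-aligned)
26..28  state  (2B, 2-aligned)
28..30  ammo  (2B, 2-aligned)
30..31  cooldown  (1B, 1-aligned)
31..32  -- tail padding (1B)
sizeof = 32, alignof = 4
36 − 32 = 4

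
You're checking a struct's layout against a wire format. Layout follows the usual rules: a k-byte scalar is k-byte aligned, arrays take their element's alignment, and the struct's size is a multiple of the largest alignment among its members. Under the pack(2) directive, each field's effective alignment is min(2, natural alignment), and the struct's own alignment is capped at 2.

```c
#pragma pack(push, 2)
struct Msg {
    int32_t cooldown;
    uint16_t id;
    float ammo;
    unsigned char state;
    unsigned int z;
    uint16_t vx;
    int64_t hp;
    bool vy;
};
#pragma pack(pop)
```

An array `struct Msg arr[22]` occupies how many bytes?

616

@0: cooldown [4B, align 2] → 4
@4: id [2B, align 2] → 6
@6: ammo [4B, align 2] → 10
@10: state [1B, align 1] → 11
+1 pad (align 2)
@12: z [4B, align 2] → 16
@16: vx [2B, align 2] → 18
@18: hp [8B, align 2] → 26
@26: vy [1B, align 1] → 27
+1 tail pad (align 2)
size 28, align 2
array of 22: 22 × 28 = 616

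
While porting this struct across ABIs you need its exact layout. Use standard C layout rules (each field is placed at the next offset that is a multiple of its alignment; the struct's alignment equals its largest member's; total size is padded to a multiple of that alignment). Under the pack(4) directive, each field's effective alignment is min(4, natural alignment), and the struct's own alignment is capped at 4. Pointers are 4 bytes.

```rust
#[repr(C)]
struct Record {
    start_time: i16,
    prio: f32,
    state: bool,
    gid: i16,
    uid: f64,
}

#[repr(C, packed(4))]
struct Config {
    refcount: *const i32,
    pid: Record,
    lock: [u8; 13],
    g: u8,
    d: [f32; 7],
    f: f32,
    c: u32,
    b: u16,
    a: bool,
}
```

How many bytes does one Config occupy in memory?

Record: start_time at 0 (size 2, align 2) → ends 2; pad 2 to align 4 for prio; prio at 4 (size 4, align 4) → ends 8; state at 8 (size 1, align 1) → ends 9; pad 1 to align 2 for gid; gid at 10 (size 2, align 2) → ends 12; pad 4 to align 8 for uid; uid at 16 (size 8, align 8) → ends 24; total 24 bytes, alignment 8
refcount at 0 (size 4, align 4) → ends 4
pid at 4 (size 24, align 4) → ends 28
lock at 28 (size 13, align 1) → ends 41
g at 41 (size 1, align 1) → ends 42
pad 2 to align 4 for d
d at 44 (size 28, align 4) → ends 72
f at 72 (size 4, align 4) → ends 76
c at 76 (size 4, align 4) → ends 80
b at 80 (size 2, align 2) → ends 82
a at 82 (size 1, align 1) → ends 83
tail pad 1 to reach multiple of 4
total 84 bytes, alignment 4

84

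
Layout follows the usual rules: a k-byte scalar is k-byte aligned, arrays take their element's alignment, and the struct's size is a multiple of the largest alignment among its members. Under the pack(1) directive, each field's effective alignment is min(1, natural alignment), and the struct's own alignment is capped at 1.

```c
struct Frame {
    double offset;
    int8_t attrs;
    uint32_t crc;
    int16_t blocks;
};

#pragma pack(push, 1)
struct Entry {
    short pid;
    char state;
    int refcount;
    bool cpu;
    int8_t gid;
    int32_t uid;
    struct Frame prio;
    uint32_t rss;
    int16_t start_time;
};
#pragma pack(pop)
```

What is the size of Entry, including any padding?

43

Frame: @0: offset [8B, align 8] → 8; @8: attrs [1B, align 1] → 9; +3 pad (align 4); @12: crc [4B, align 4] → 16; @16: blocks [2B, align 2] → 18; +6 tail pad (align 8); size 24, align 8
@0: pid [2B, align 1] → 2
@2: state [1B, align 1] → 3
@3: refcount [4B, align 1] → 7
@7: cpu [1B, align 1] → 8
@8: gid [1B, align 1] → 9
@9: uid [4B, align 1] → 13
@13: prio [24B, align 1] → 37
@37: rss [4B, align 1] → 41
@41: start_time [2B, align 1] → 43
size 43, align 1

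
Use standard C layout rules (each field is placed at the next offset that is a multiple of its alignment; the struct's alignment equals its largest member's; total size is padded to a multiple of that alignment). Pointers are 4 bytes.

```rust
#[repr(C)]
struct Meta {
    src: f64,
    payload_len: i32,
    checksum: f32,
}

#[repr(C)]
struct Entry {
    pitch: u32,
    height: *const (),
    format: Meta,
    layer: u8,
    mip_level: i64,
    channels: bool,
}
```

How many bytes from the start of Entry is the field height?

Meta: @0: src [8B, align 8] → 8; @8: payload_len [4B, align 4] → 12; @12: checksum [4B, align 4] → 16; size 16, align 8
@0: pitch [4B, align 4] → 4
@4: height [4B, align 4] → 8

4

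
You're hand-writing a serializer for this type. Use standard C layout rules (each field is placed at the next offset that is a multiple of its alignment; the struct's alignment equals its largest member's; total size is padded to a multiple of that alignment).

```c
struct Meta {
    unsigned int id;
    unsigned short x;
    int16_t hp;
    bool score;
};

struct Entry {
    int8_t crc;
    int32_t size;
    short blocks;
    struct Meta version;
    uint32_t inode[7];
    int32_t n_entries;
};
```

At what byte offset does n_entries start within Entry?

Meta: id at 0 (size 4, align 4) → ends 4; x at 4 (size 2, align 2) → ends 6; hp at 6 (size 2, align 2) → ends 8; score at 8 (size 1, align 1) → ends 9; tail pad 3 to reach multiple of 4; total 12 bytes, alignment 4
crc at 0 (size 1, align 1) → ends 1
pad 3 to align 4 for size
size at 4 (size 4, align 4) → ends 8
blocks at 8 (size 2, align 2) → ends 10
pad 2 to align 4 for version
version at 12 (size 12, align 4) → ends 24
inode at 24 (size 28, align 4) → ends 52
n_entries at 52 (size 4, align 4) → ends 56

52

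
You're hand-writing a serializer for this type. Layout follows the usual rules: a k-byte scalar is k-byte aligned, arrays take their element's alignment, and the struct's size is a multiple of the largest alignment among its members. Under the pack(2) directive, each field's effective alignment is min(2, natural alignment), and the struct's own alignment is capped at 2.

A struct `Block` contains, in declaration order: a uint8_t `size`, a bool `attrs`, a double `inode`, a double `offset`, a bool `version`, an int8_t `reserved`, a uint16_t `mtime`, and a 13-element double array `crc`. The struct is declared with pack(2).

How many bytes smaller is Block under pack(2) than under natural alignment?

natural layout:
  @0: size [1B, align 1] → 1
  @1: attrs [1B, align 1] → 2
  +6 pad (align 8)
  @8: inode [8B, align 8] → 16
  @16: offset [8B, align 8] → 24
  @24: version [1B, align 1] → 25
  @25: reserved [1B, align 1] → 26
  @26: mtime [2B, align 2] → 28
  +4 pad (align 8)
  @32: crc [104B, align 8] → 136
  size 136, align 8
packed(2) layout:
  @0: size [1B, align 1] → 1
  @1: attrs [1B, align 1] → 2
  @2: inode [8B, align 2] → 10
  @10: offset [8B, align 2] → 18
  @18: version [1B, align 1] → 19
  @19: reserved [1B, align 1] → 20
  @20: mtime [2B, align 2] → 22
  @22: crc [104B, align 2] → 126
  size 126, align 2
136 − 126 = 10

10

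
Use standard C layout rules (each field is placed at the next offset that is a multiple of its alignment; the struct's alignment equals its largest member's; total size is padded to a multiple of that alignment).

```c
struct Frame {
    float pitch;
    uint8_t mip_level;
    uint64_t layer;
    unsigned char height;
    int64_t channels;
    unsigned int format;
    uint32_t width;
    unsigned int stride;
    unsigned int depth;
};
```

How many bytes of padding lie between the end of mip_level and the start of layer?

3

0..4  pitch  (4B, 4-aligned)
4..5  mip_level  (1B, 1-aligned)
5..8  -- padding (3B)
8..16  layer  (8B, 8-aligned)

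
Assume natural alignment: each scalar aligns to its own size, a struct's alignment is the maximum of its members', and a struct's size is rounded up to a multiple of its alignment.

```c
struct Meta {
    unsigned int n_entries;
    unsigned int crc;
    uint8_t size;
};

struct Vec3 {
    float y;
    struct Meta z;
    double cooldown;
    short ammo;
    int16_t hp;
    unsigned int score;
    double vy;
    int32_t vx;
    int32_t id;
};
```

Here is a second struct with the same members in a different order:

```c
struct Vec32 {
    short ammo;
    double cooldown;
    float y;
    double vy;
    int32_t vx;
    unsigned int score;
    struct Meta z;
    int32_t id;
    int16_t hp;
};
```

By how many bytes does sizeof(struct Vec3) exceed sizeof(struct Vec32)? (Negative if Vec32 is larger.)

Meta: 0..4  n_entries  (4B, 4-aligned); 4..8  crc  (4B, 4-aligned); 8..9  size  (1B, 1-aligned); 9..12  -- tail padding (3B); sizeof = 12, alignof = 4
0..4  y  (4B, 4-aligned)
4..16  z  (12B, 4-aligned)
16..24  cooldown  (8B, 8-aligned)
24..26  ammo  (2B, 2-aligned)
26..28  hp  (2B, 2-aligned)
28..32  score  (4B, 4-aligned)
32..40  vy  (8B, 8-aligned)
40..44  vx  (4B, 4-aligned)
44..48  id  (4B, 4-aligned)
sizeof = 48, alignof = 8
— Vec32 —
0..2  ammo  (2B, 2-aligned)
2..8  -- padding (6B)
8..16  cooldown  (8B, 8-aligned)
16..20  y  (4B, 4-aligned)
20..24  -- padding (4B)
24..32  vy  (8B, 8-aligned)
32..36  vx  (4B, 4-aligned)
36..40  score  (4B, 4-aligned)
40..52  z  (12B, 4-aligned)
52..56  id  (4B, 4-aligned)
56..58  hp  (2B, 2-aligned)
58..64  -- tail padding (6B)
sizeof = 64, alignof = 8
48 − 64 = -16

-16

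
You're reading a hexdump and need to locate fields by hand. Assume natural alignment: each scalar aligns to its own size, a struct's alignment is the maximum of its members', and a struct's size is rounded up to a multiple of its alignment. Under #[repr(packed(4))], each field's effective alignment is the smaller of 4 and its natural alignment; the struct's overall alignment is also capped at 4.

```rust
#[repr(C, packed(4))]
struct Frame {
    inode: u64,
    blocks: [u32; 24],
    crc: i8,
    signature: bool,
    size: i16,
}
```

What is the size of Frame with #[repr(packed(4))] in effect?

108

inode at 0 (size 8, align 4) → ends 8
blocks at 8 (size 96, align 4) → ends 104
crc at 104 (size 1, align 1) → ends 105
signature at 105 (size 1, align 1) → ends 106
size at 106 (size 2, align 2) → ends 108
total 108 bytes, alignment 4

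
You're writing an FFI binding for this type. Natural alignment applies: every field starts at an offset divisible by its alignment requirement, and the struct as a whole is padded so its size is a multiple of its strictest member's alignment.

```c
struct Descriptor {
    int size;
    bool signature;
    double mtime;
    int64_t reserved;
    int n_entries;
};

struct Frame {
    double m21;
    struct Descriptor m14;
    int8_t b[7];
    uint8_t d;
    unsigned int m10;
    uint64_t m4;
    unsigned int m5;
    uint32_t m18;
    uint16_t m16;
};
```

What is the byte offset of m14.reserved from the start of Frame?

Descriptor: @0: size [4B, align 4] → 4; @4: signature [1B, align 1] → 5; +3 pad (align 8); @8: mtime [8B, align 8] → 16; @16: reserved [8B, align 8] → 24; @24: n_entries [4B, align 4] → 28; +4 tail pad (align 8); size 32, align 8
@0: m21 [8B, align 8] → 8
@8: m14 [32B, align 8] → 40
within Descriptor: reserved at 16
8 + 16 = 24

24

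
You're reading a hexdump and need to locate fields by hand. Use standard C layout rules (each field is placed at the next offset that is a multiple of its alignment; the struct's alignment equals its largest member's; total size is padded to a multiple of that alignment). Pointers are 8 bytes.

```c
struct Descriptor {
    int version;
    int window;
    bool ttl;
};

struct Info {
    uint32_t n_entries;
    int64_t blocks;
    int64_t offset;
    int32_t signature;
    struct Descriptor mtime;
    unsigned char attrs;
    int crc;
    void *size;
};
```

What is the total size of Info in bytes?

Descriptor: @0: version [4B, align 4] → 4; @4: window [4B, align 4] → 8; @8: ttl [1B, align 1] → 9; +3 tail pad (align 4); size 12, align 4
@0: n_entries [4B, align 4] → 4
+4 pad (align 8)
@8: blocks [8B, align 8] → 16
@16: offset [8B, align 8] → 24
@24: signature [4B, align 4] → 28
@28: mtime [12B, align 4] → 40
@40: attrs [1B, align 1] → 41
+3 pad (align 4)
@44: crc [4B, align 4] → 48
@48: size [8B, align 8] → 56
size 56, align 8

56 bytes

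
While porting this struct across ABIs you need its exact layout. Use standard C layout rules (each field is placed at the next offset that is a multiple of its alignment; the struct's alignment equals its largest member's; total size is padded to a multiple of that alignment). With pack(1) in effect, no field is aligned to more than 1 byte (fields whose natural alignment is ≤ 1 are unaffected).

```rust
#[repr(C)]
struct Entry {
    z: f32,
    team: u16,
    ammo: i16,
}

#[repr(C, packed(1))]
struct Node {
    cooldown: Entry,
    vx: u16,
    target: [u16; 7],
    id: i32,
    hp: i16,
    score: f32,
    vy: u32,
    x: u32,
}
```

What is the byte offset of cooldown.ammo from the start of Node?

6

Entry: z at 0 (size 4, align 4) → ends 4; team at 4 (size 2, align 2) → ends 6; ammo at 6 (size 2, align 2) → ends 8; total 8 bytes, alignment 4
cooldown at 0 (size 8, align 1) → ends 8
within Entry: ammo at 6
0 + 6 = 6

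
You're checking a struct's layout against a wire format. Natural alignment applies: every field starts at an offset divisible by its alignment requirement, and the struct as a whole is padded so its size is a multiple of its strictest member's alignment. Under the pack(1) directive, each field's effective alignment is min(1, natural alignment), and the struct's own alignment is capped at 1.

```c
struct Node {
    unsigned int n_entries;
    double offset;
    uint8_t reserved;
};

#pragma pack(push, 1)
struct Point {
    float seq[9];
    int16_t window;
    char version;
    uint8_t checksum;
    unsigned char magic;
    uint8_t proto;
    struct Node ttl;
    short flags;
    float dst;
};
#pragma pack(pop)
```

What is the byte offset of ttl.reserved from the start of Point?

58

Node: 0..4  n_entries  (4B, 4-aligned); 4..8  -- padding (4B); 8..16  offset  (8B, 8-aligned); 16..17  reserved  (1B, 1-aligned); 17..24  -- tail padding (7B); sizeof = 24, alignof = 8
0..36  seq  (36B, 1-aligned)
36..38  window  (2B, 1-aligned)
38..39  version  (1B, 1-aligned)
39..40  checksum  (1B, 1-aligned)
40..41  magic  (1B, 1-aligned)
41..42  proto  (1B, 1-aligned)
42..66  ttl  (24B, 1-aligned)
within Node: reserved at 16
42 + 16 = 58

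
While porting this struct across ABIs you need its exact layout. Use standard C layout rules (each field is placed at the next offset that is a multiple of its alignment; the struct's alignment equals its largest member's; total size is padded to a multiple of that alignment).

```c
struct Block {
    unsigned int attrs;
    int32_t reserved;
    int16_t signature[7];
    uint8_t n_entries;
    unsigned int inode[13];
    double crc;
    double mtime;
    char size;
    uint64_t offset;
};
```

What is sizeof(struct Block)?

attrs at 0 (size 4, align 4) → ends 4
reserved at 4 (size 4, align 4) → ends 8
signature at 8 (size 14, align 2) → ends 22
n_entries at 22 (size 1, align 1) → ends 23
pad 1 to align 4 for inode
inode at 24 (size 52, align 4) → ends 76
pad 4 to align 8 for crc
crc at 80 (size 8, align 8) → ends 88
mtime at 88 (size 8, align 8) → ends 96
size at 96 (size 1, align 1) → ends 97
pad 7 to align 8 for offset
offset at 104 (size 8, align 8) → ends 112
total 112 bytes, alignment 8

112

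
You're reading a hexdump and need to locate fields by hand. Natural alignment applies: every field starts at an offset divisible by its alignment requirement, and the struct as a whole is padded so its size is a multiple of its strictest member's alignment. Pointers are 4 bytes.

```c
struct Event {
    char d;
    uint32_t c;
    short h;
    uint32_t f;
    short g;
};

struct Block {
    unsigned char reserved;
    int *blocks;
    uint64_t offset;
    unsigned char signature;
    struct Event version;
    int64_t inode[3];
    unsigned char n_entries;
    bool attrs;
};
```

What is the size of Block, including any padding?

72 bytes

Event: @0: d [1B, align 1] → 1; +3 pad (align 4); @4: c [4B, align 4] → 8; @8: h [2B, align 2] → 10; +2 pad (align 4); @12: f [4B, align 4] → 16; @16: g [2B, align 2] → 18; +2 tail pad (align 4); size 20, align 4
@0: reserved [1B, align 1] → 1
+3 pad (align 4)
@4: blocks [4B, align 4] → 8
@8: offset [8B, align 8] → 16
@16: signature [1B, align 1] → 17
+3 pad (align 4)
@20: version [20B, align 4] → 40
@40: inode [24B, align 8] → 64
@64: n_entries [1B, align 1] → 65
@65: attrs [1B, align 1] → 66
+6 tail pad (align 8)
size 72, align 8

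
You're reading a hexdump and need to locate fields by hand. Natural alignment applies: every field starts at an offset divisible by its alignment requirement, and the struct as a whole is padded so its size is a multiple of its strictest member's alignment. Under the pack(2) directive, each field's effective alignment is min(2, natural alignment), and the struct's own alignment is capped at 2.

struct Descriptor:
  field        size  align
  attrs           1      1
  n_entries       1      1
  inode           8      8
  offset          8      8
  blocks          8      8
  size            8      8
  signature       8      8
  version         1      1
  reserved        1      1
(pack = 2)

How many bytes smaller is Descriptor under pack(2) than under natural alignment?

12

natural layout:
  @0: attrs [1B, align 1] → 1
  @1: n_entries [1B, align 1] → 2
  +6 pad (align 8)
  @8: inode [8B, align 8] → 16
  @16: offset [8B, align 8] → 24
  @24: blocks [8B, align 8] → 32
  @32: size [8B, align 8] → 40
  @40: signature [8B, align 8] → 48
  @48: version [1B, align 1] → 49
  @49: reserved [1B, align 1] → 50
  +6 tail pad (align 8)
  size 56, align 8
packed(2) layout:
  @0: attrs [1B, align 1] → 1
  @1: n_entries [1B, align 1] → 2
  @2: inode [8B, align 2] → 10
  @10: offset [8B, align 2] → 18
  @18: blocks [8B, align 2] → 26
  @26: size [8B, align 2] → 34
  @34: signature [8B, align 2] → 42
  @42: version [1B, align 1] → 43
  @43: reserved [1B, align 1] → 44
  size 44, align 2
56 − 44 = 12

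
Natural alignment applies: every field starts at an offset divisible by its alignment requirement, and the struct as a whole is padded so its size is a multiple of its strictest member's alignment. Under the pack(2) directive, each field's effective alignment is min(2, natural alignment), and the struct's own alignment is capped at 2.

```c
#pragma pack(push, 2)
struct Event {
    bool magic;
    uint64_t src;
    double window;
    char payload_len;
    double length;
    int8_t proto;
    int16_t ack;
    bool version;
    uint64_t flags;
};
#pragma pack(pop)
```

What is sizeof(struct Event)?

0..1  magic  (1B, 1-aligned)
1..2  -- padding (1B)
2..10  src  (8B, 2-aligned)
10..18  window  (8B, 2-aligned)
18..19  payload_len  (1B, 1-aligned)
19..20  -- padding (1B)
20..28  length  (8B, 2-aligned)
28..29  proto  (1B, 1-aligned)
29..30  -- padding (1B)
30..32  ack  (2B, 2-aligned)
32..33  version  (1B, 1-aligned)
33..34  -- padding (1B)
34..42  flags  (8B, 2-aligned)
sizeof = 42, alignof = 2

42 bytes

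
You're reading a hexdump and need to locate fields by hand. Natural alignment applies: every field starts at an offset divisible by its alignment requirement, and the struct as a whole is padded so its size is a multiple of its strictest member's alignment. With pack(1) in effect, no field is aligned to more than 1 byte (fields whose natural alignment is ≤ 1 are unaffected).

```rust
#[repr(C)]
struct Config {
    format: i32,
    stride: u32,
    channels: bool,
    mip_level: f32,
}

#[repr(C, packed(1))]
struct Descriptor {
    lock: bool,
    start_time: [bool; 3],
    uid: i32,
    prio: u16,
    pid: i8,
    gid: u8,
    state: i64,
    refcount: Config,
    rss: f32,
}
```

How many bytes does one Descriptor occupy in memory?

Config: 0..4  format  (4B, 4-aligned); 4..8  stride  (4B, 4-aligned); 8..9  channels  (1B, 1-aligned); 9..12  -- padding (3B); 12..16  mip_level  (4B, 4-aligned); sizeof = 16, alignof = 4
0..1  lock  (1B, 1-aligned)
1..4  start_time  (3B, 1-aligned)
4..8  uid  (4B, 1-aligned)
8..10  prio  (2B, 1-aligned)
10..11  pid  (1B, 1-aligned)
11..12  gid  (1B, 1-aligned)
12..20  state  (8B, 1-aligned)
20..36  refcount  (16B, 1-aligned)
36..40  rss  (4B, 1-aligned)
sizeof = 40, alignof = 1

40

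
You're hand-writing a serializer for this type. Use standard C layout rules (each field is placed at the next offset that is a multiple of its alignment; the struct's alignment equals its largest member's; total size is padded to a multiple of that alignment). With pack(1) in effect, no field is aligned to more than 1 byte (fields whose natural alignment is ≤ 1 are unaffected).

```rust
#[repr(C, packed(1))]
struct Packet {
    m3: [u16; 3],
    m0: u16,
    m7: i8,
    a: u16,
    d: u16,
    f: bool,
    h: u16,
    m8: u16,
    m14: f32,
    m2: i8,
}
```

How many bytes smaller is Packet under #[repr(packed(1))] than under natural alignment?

5

natural layout:
  0..6  m3  (6B, 2-aligned)
  6..8  m0  (2B, 2-aligned)
  8..9  m7  (1B, 1-aligned)
  9..10  -- padding (1B)
  10..12  a  (2B, 2-aligned)
  12..14  d  (2B, 2-aligned)
  14..15  f  (1B, 1-aligned)
  15..16  -- padding (1B)
  16..18  h  (2B, 2-aligned)
  18..20  m8  (2B, 2-aligned)
  20..24  m14  (4B, 4-aligned)
  24..25  m2  (1B, 1-aligned)
  25..28  -- tail padding (3B)
  sizeof = 28, alignof = 4
packed(1) layout:
  0..6  m3  (6B, 1-aligned)
  6..8  m0  (2B, 1-aligned)
  8..9  m7  (1B, 1-aligned)
  9..11  a  (2B, 1-aligned)
  11..13  d  (2B, 1-aligned)
  13..14  f  (1B, 1-aligned)
  14..16  h  (2B, 1-aligned)
  16..18  m8  (2B, 1-aligned)
  18..22  m14  (4B, 1-aligned)
  22..23  m2  (1B, 1-aligned)
  sizeof = 23, alignof = 1
28 − 23 = 5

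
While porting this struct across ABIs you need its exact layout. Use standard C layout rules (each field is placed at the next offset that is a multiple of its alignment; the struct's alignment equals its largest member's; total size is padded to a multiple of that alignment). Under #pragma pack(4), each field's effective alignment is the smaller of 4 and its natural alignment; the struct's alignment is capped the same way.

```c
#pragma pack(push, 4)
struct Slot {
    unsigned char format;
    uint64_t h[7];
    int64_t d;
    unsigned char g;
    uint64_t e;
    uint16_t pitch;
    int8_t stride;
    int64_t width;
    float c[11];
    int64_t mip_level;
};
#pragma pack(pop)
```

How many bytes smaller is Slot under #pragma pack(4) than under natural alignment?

16

natural layout:
  format at 0 (size 1, align 1) → ends 1
  pad 7 to align 8 for h
  h at 8 (size 56, align 8) → ends 64
  d at 64 (size 8, align 8) → ends 72
  g at 72 (size 1, align 1) → ends 73
  pad 7 to align 8 for e
  e at 80 (size 8, align 8) → ends 88
  pitch at 88 (size 2, align 2) → ends 90
  stride at 90 (size 1, align 1) → ends 91
  pad 5 to align 8 for width
  width at 96 (size 8, align 8) → ends 104
  c at 104 (size 44, align 4) → ends 148
  pad 4 to align 8 for mip_level
  mip_level at 152 (size 8, align 8) → ends 160
  total 160 bytes, alignment 8
packed(4) layout:
  format at 0 (size 1, align 1) → ends 1
  pad 3 to align 4 for h
  h at 4 (size 56, align 4) → ends 60
  d at 60 (size 8, align 4) → ends 68
  g at 68 (size 1, align 1) → ends 69
  pad 3 to align 4 for e
  e at 72 (size 8, align 4) → ends 80
  pitch at 80 (size 2, align 2) → ends 82
  stride at 82 (size 1, align 1) → ends 83
  pad 1 to align 4 for width
  width at 84 (size 8, align 4) → ends 92
  c at 92 (size 44, align 4) → ends 136
  mip_level at 136 (size 8, align 4) → ends 144
  total 144 bytes, alignment 4
160 − 144 = 16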